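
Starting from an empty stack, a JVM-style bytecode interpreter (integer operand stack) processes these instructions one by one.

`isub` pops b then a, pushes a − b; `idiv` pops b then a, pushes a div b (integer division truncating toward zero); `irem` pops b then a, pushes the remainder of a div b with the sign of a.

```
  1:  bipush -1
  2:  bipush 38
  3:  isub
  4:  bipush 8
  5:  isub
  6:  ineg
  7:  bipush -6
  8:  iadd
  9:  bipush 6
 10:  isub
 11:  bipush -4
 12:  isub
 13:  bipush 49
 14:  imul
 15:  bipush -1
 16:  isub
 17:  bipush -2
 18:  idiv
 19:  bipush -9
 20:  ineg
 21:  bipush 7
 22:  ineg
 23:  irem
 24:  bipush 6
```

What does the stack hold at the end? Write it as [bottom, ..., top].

[-956, 2, 6]

bipush -1  [-1]
bipush 38  [-1, 38]
isub       [-39]
bipush 8   [-39, 8]
isub       [-47]
ineg       [47]
bipush -6  [47, -6]
iadd       [41]
bipush 6   [41, 6]
isub       [35]
bipush -4  [35, -4]
isub       [39]
bipush 49  [39, 49]
imul       [1911]
bipush -1  [1911, -1]
isub       [1912]
bipush -2  [1912, -2]
idiv       [-956]
bipush -9  [-956, -9]
ineg       [-956, 9]
bipush 7   [-956, 9, 7]
ineg       [-956, 9, -7]
irem       [-956, 2]
bipush 6   [-956, 2, 6]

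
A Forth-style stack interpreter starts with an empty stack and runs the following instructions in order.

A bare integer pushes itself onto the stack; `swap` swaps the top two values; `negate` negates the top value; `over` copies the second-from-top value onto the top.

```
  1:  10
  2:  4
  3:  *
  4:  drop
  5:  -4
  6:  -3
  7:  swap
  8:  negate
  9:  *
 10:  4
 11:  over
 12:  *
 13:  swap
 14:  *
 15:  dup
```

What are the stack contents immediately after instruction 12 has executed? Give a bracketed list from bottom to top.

10     → 10
4      → 10 4
*      → 40
drop   → (empty)
-4     → -4
-3     → -4 -3
swap   → -3 -4
negate → -3 4
*      → -12
4      → -12 4
over   → -12 4 -12
*      → -12 -48

[-12, -48]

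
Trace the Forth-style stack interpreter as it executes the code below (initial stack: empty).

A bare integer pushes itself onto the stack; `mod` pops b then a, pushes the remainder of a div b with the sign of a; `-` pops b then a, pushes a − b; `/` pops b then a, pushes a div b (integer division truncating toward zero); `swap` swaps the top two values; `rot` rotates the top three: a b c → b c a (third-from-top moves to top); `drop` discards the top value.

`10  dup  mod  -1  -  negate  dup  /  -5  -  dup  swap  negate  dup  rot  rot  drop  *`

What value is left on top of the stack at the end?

-36

10     : 10
dup    : 10 10
mod    : 0
-1     : 0 -1
-      : 1
negate : -1
dup    : -1 -1
/      : 1
-5     : 1 -5
-      : 6
dup    : 6 6
swap   : 6 6
negate : 6 -6
dup    : 6 -6 -6
rot    : -6 -6 6
rot    : -6 6 -6
drop   : -6 6
*      : -36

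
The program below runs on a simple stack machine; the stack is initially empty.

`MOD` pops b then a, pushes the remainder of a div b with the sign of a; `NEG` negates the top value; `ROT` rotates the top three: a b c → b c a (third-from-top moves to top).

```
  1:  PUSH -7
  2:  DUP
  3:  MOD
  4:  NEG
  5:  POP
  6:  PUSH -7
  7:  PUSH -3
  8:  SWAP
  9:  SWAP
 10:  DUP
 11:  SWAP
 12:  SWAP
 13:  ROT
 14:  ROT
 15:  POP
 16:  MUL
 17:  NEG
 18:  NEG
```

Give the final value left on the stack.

PUSH -7 : -7
DUP     : -7 -7
MOD     : 0
NEG     : 0
POP     : (empty)
PUSH -7 : -7
PUSH -3 : -7 -3
SWAP    : -3 -7
SWAP    : -7 -3
DUP     : -7 -3 -3
SWAP    : -7 -3 -3
SWAP    : -7 -3 -3
ROT     : -3 -3 -7
ROT     : -3 -7 -3
POP     : -3 -7
MUL     : 21
NEG     : -21
NEG     : 21

21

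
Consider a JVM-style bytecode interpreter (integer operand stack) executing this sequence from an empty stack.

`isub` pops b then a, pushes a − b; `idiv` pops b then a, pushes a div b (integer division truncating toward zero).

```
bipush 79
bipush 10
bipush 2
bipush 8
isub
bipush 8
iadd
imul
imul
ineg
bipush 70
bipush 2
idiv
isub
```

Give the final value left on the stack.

-1615

bipush 79 : [79]
bipush 10 : [79, 10]
bipush 2  : [79, 10, 2]
bipush 8  : [79, 10, 2, 8]
isub      : [79, 10, -6]
bipush 8  : [79, 10, -6, 8]
iadd      : [79, 10, 2]
imul      : [79, 20]
imul      : [1580]
ineg      : [-1580]
bipush 70 : [-1580, 70]
bipush 2  : [-1580, 70, 2]
idiv      : [-1580, 35]
isub      : [-1615]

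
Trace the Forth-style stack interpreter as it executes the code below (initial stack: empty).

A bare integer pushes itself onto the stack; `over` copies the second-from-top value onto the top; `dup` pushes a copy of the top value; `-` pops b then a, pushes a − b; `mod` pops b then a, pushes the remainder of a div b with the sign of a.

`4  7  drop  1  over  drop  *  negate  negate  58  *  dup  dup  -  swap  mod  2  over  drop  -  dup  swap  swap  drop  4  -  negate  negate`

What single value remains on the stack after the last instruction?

-6

4      : [4]
7      : [4, 7]
drop   : [4]
1      : [4, 1]
over   : [4, 1, 4]
drop   : [4, 1]
*      : [4]
negate : [-4]
negate : [4]
58     : [4, 58]
*      : [232]
dup    : [232, 232]
dup    : [232, 232, 232]
-      : [232, 0]
swap   : [0, 232]
mod    : [0]
2      : [0, 2]
over   : [0, 2, 0]
drop   : [0, 2]
-      : [-2]
dup    : [-2, -2]
swap   : [-2, -2]
swap   : [-2, -2]
drop   : [-2]
4      : [-2, 4]
-      : [-6]
negate : [6]
negate : [-6]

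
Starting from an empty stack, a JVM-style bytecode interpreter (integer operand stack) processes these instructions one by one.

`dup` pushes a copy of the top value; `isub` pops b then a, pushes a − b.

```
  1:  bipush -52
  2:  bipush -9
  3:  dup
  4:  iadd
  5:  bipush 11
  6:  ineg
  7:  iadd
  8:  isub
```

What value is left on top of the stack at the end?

-23

bipush -52  [-52]
bipush -9   [-52, -9]
dup         [-52, -9, -9]
iadd        [-52, -18]
bipush 11   [-52, -18, 11]
ineg        [-52, -18, -11]
iadd        [-52, -29]
isub        [-23]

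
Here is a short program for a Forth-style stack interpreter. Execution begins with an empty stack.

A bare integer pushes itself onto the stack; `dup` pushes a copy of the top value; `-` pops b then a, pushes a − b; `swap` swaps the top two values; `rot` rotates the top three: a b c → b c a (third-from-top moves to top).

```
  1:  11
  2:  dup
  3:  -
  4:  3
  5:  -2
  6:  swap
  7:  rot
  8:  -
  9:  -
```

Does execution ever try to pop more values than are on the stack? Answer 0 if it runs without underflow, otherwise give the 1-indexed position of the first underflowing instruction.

11   : 11
dup  : 11 11
-    : 0
3    : 0 3
-2   : 0 3 -2
swap : 0 -2 3
rot  : -2 3 0
-    : -2 3
-    : -5

0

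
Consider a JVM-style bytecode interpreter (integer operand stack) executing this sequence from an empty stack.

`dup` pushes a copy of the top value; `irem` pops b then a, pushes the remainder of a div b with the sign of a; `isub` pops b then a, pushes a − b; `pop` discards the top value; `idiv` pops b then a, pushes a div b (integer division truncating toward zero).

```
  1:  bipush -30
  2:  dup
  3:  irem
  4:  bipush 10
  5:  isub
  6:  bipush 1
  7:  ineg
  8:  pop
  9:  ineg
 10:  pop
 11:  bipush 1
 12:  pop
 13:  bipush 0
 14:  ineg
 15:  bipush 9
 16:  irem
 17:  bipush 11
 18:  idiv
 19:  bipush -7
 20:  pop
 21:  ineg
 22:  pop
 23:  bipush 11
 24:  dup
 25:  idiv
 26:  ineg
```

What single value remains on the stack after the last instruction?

bipush -30 : -30
dup        : -30 -30
irem       : 0
bipush 10  : 0 10
isub       : -10
bipush 1   : -10 1
ineg       : -10 -1
pop        : -10
ineg       : 10
pop        : (empty)
bipush 1   : 1
pop        : (empty)
bipush 0   : 0
ineg       : 0
bipush 9   : 0 9
irem       : 0
bipush 11  : 0 11
idiv       : 0
bipush -7  : 0 -7
pop        : 0
ineg       : 0
pop        : (empty)
bipush 11  : 11
dup        : 11 11
idiv       : 1
ineg       : -1

-1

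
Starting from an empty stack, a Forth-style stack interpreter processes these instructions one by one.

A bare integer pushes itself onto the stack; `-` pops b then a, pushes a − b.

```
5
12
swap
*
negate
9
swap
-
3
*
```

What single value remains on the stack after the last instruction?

207

5      -> [5]
12     -> [5, 12]
swap   -> [12, 5]
*      -> [60]
negate -> [-60]
9      -> [-60, 9]
swap   -> [9, -60]
-      -> [69]
3      -> [69, 3]
*      -> [207]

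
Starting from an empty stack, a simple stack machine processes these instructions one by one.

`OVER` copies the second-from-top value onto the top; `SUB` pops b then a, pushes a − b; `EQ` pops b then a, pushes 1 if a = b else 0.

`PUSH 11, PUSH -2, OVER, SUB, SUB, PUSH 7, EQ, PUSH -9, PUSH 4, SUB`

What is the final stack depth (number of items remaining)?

PUSH 11 → [11]
PUSH -2 → [11, -2]
OVER    → [11, -2, 11]
SUB     → [11, -13]
SUB     → [24]
PUSH 7  → [24, 7]
EQ      → [0]
PUSH -9 → [0, -9]
PUSH 4  → [0, -9, 4]
SUB     → [0, -13]

2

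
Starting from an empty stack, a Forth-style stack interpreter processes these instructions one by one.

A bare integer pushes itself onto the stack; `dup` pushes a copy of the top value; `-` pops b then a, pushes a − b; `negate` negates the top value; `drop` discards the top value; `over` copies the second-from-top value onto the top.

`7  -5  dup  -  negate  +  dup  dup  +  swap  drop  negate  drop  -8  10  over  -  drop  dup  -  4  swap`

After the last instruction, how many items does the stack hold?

2

7      : 7
-5     : 7 -5
dup    : 7 -5 -5
-      : 7 0
negate : 7 0
+      : 7
dup    : 7 7
dup    : 7 7 7
+      : 7 14
swap   : 14 7
drop   : 14
negate : -14
drop   : (empty)
-8     : -8
10     : -8 10
over   : -8 10 -8
-      : -8 18
drop   : -8
dup    : -8 -8
-      : 0
4      : 0 4
swap   : 4 0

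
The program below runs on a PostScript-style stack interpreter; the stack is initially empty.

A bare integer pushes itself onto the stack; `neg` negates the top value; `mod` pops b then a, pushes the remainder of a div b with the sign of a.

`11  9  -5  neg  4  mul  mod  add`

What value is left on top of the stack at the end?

11  : [11]
9   : [11, 9]
-5  : [11, 9, -5]
neg : [11, 9, 5]
4   : [11, 9, 5, 4]
mul : [11, 9, 20]
mod : [11, 9]
add : [20]

20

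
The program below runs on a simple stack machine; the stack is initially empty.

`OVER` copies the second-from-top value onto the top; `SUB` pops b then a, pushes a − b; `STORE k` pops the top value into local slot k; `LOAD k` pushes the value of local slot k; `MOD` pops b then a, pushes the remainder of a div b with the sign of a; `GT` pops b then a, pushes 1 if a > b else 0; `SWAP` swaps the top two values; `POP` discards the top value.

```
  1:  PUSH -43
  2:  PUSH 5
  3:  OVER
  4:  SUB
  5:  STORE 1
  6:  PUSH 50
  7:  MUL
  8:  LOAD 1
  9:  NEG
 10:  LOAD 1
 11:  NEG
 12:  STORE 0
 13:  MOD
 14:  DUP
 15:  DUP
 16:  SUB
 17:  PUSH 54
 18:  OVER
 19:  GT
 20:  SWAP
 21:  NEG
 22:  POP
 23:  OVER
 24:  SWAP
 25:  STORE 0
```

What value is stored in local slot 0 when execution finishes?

PUSH -43 → -43
PUSH 5   → -43 5
OVER     → -43 5 -43
SUB      → -43 48
STORE 1  → -43
PUSH 50  → -43 50
MUL      → -2150
LOAD 1   → -2150 48
NEG      → -2150 -48
LOAD 1   → -2150 -48 48
NEG      → -2150 -48 -48
STORE 0  → -2150 -48
MOD      → -38
DUP      → -38 -38
DUP      → -38 -38 -38
SUB      → -38 0
PUSH 54  → -38 0 54
OVER     → -38 0 54 0
GT       → -38 0 1
SWAP     → -38 1 0
NEG      → -38 1 0
POP      → -38 1
OVER     → -38 1 -38
SWAP     → -38 -38 1
STORE 0  → -38 -38

1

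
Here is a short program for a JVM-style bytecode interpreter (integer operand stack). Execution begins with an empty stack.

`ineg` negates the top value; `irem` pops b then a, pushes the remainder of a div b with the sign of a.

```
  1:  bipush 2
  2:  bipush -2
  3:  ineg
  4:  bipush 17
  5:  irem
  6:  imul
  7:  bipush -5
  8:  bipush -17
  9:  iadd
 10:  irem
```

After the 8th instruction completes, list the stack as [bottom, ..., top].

bipush 2   -> [2]
bipush -2  -> [2, -2]
ineg       -> [2, 2]
bipush 17  -> [2, 2, 17]
irem       -> [2, 2]
imul       -> [4]
bipush -5  -> [4, -5]
bipush -17 -> [4, -5, -17]

[4, -5, -17]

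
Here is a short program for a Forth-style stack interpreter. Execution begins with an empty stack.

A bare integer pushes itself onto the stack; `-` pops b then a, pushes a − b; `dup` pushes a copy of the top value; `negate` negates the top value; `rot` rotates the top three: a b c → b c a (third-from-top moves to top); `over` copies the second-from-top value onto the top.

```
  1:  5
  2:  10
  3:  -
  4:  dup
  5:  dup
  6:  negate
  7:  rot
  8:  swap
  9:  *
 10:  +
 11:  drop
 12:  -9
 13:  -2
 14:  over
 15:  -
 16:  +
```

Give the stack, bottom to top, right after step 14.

[-9, -2, -9]

5      -> [5]
10     -> [5, 10]
-      -> [-5]
dup    -> [-5, -5]
dup    -> [-5, -5, -5]
negate -> [-5, -5, 5]
rot    -> [-5, 5, -5]
swap   -> [-5, -5, 5]
*      -> [-5, -25]
+      -> [-30]
drop   -> []
-9     -> [-9]
-2     -> [-9, -2]
over   -> [-9, -2, -9]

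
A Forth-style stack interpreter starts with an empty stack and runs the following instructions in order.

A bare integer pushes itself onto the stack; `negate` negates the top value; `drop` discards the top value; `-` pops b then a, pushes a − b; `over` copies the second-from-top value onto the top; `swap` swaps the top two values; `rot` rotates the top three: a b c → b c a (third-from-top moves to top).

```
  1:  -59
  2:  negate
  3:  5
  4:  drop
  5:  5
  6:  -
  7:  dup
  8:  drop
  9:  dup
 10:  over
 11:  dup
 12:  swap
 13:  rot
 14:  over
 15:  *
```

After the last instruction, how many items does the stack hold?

-59    → -59
negate → 59
5      → 59 5
drop   → 59
5      → 59 5
-      → 54
dup    → 54 54
drop   → 54
dup    → 54 54
over   → 54 54 54
dup    → 54 54 54 54
swap   → 54 54 54 54
rot    → 54 54 54 54
over   → 54 54 54 54 54
*      → 54 54 54 2916

4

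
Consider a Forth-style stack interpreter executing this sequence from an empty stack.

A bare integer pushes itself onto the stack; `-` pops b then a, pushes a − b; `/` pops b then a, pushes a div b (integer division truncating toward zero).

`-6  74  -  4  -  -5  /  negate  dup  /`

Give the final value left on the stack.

-6     → -6
74     → -6 74
-      → -80
4      → -80 4
-      → -84
-5     → -84 -5
/      → 16
negate → -16
dup    → -16 -16
/      → 1

1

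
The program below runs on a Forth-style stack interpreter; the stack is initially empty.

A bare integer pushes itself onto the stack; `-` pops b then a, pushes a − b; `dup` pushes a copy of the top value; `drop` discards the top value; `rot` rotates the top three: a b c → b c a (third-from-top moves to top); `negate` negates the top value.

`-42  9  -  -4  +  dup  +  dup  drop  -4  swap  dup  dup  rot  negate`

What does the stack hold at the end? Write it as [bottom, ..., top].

-42    -> -42
9      -> -42 9
-      -> -51
-4     -> -51 -4
+      -> -55
dup    -> -55 -55
+      -> -110
dup    -> -110 -110
drop   -> -110
-4     -> -110 -4
swap   -> -4 -110
dup    -> -4 -110 -110
dup    -> -4 -110 -110 -110
rot    -> -4 -110 -110 -110
negate -> -4 -110 -110 110

[-4, -110, -110, 110]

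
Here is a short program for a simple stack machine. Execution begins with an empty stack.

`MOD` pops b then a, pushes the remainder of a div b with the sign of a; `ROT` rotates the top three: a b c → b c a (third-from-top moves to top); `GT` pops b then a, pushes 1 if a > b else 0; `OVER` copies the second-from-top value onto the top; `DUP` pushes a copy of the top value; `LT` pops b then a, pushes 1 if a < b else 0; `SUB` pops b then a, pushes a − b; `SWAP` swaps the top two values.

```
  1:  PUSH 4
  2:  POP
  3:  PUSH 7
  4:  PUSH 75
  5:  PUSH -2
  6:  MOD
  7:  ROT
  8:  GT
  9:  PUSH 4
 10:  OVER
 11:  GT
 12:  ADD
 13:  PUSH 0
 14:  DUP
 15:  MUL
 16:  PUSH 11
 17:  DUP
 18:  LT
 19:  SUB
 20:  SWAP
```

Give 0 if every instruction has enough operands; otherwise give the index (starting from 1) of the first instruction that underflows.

7

PUSH 4   4
POP      (empty)
PUSH 7   7
PUSH 75  7 75
PUSH -2  7 75 -2
MOD      7 1
ROT  — needs 3 operands, stack has 2 → underflow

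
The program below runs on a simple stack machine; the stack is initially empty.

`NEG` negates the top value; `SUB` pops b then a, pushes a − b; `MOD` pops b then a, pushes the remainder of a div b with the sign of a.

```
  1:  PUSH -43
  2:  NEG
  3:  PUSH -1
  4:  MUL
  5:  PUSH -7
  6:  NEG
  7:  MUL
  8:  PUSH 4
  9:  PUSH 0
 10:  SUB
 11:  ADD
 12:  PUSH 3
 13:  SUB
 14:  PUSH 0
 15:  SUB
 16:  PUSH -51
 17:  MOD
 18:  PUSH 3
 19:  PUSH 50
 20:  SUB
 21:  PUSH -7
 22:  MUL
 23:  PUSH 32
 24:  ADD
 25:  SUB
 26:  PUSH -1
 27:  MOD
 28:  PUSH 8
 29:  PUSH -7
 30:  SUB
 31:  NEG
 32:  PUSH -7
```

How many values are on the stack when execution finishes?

3

PUSH -43 : [-43]
NEG      : [43]
PUSH -1  : [43, -1]
MUL      : [-43]
PUSH -7  : [-43, -7]
NEG      : [-43, 7]
MUL      : [-301]
PUSH 4   : [-301, 4]
PUSH 0   : [-301, 4, 0]
SUB      : [-301, 4]
ADD      : [-297]
PUSH 3   : [-297, 3]
SUB      : [-300]
PUSH 0   : [-300, 0]
SUB      : [-300]
PUSH -51 : [-300, -51]
MOD      : [-45]
PUSH 3   : [-45, 3]
PUSH 50  : [-45, 3, 50]
SUB      : [-45, -47]
PUSH -7  : [-45, -47, -7]
MUL      : [-45, 329]
PUSH 32  : [-45, 329, 32]
ADD      : [-45, 361]
SUB      : [-406]
PUSH -1  : [-406, -1]
MOD      : [0]
PUSH 8   : [0, 8]
PUSH -7  : [0, 8, -7]
SUB      : [0, 15]
NEG      : [0, -15]
PUSH -7  : [0, -15, -7]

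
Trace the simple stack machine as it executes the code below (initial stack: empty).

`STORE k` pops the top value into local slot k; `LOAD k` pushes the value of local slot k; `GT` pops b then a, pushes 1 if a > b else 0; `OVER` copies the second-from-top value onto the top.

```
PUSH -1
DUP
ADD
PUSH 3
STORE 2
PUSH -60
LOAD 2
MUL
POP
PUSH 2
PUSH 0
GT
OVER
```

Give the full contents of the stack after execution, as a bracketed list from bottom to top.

[-2, 1, -2]

PUSH -1  : -1
DUP      : -1 -1
ADD      : -2
PUSH 3   : -2 3
STORE 2  : -2
PUSH -60 : -2 -60
LOAD 2   : -2 -60 3
MUL      : -2 -180
POP      : -2
PUSH 2   : -2 2
PUSH 0   : -2 2 0
GT       : -2 1
OVER     : -2 1 -2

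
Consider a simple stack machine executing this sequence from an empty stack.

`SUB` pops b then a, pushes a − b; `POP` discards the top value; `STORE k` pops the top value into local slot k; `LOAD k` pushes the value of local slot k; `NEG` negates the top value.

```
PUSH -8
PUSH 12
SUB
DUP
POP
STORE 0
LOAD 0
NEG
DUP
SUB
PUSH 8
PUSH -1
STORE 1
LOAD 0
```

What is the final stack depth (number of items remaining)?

PUSH -8  -8
PUSH 12  -8 12
SUB      -20
DUP      -20 -20
POP      -20
STORE 0  (empty)
LOAD 0   -20
NEG      20
DUP      20 20
SUB      0
PUSH 8   0 8
PUSH -1  0 8 -1
STORE 1  0 8
LOAD 0   0 8 -20

3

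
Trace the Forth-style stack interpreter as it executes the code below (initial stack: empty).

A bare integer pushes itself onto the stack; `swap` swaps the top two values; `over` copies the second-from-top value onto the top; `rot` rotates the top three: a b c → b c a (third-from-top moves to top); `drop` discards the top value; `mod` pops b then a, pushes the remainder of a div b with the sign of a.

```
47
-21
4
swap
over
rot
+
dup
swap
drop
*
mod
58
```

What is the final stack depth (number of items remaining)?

2

47   → [47]
-21  → [47, -21]
4    → [47, -21, 4]
swap → [47, 4, -21]
over → [47, 4, -21, 4]
rot  → [47, -21, 4, 4]
+    → [47, -21, 8]
dup  → [47, -21, 8, 8]
swap → [47, -21, 8, 8]
drop → [47, -21, 8]
*    → [47, -168]
mod  → [47]
58   → [47, 58]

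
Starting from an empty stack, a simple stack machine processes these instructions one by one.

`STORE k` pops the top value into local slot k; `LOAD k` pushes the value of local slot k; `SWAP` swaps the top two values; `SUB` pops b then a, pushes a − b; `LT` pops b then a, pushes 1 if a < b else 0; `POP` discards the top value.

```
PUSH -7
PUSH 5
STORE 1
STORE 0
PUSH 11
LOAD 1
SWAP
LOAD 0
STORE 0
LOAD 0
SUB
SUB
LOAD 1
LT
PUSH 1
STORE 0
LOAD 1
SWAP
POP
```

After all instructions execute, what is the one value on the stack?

PUSH -7 → [-7]
PUSH 5  → [-7, 5]
STORE 1 → [-7]
STORE 0 → []
PUSH 11 → [11]
LOAD 1  → [11, 5]
SWAP    → [5, 11]
LOAD 0  → [5, 11, -7]
STORE 0 → [5, 11]
LOAD 0  → [5, 11, -7]
SUB     → [5, 18]
SUB     → [-13]
LOAD 1  → [-13, 5]
LT      → [1]
PUSH 1  → [1, 1]
STORE 0 → [1]
LOAD 1  → [1, 5]
SWAP    → [5, 1]
POP     → [5]

5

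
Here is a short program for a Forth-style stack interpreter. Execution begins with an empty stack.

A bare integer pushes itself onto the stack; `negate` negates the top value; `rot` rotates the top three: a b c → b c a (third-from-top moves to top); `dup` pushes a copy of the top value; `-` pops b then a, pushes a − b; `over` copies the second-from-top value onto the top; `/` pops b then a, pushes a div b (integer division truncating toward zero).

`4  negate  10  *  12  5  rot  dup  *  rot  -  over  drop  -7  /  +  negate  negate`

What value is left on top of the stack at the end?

-221

4      -> [4]
negate -> [-4]
10     -> [-4, 10]
*      -> [-40]
12     -> [-40, 12]
5      -> [-40, 12, 5]
rot    -> [12, 5, -40]
dup    -> [12, 5, -40, -40]
*      -> [12, 5, 1600]
rot    -> [5, 1600, 12]
-      -> [5, 1588]
over   -> [5, 1588, 5]
drop   -> [5, 1588]
-7     -> [5, 1588, -7]
/      -> [5, -226]
+      -> [-221]
negate -> [221]
negate -> [-221]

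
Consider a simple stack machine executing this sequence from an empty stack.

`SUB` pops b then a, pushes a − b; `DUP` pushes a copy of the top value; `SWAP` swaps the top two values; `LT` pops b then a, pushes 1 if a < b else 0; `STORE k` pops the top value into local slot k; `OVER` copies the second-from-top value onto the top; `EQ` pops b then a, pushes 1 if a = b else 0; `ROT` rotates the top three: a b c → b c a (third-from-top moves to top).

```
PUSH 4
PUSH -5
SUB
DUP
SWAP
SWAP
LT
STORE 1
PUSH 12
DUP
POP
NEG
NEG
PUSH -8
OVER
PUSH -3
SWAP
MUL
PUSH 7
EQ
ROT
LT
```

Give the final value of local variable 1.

0

PUSH 4  : 4
PUSH -5 : 4 -5
SUB     : 9
DUP     : 9 9
SWAP    : 9 9
SWAP    : 9 9
LT      : 0
STORE 1 : (empty)
PUSH 12 : 12
DUP     : 12 12
POP     : 12
NEG     : -12
NEG     : 12
PUSH -8 : 12 -8
OVER    : 12 -8 12
PUSH -3 : 12 -8 12 -3
SWAP    : 12 -8 -3 12
MUL     : 12 -8 -36
PUSH 7  : 12 -8 -36 7
EQ      : 12 -8 0
ROT     : -8 0 12
LT      : -8 1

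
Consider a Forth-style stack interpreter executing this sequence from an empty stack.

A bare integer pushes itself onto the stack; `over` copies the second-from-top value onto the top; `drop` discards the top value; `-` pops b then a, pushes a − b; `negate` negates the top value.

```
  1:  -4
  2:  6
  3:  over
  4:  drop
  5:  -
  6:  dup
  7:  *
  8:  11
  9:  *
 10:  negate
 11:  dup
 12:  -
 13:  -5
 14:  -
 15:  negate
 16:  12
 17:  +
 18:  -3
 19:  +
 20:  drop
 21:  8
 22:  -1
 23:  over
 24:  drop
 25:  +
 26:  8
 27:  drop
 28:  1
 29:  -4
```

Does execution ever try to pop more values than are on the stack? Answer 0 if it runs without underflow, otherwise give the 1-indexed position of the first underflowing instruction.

-4     : -4
6      : -4 6
over   : -4 6 -4
drop   : -4 6
-      : -10
dup    : -10 -10
*      : 100
11     : 100 11
*      : 1100
negate : -1100
dup    : -1100 -1100
-      : 0
-5     : 0 -5
-      : 5
negate : -5
12     : -5 12
+      : 7
-3     : 7 -3
+      : 4
drop   : (empty)
8      : 8
-1     : 8 -1
over   : 8 -1 8
drop   : 8 -1
+      : 7
8      : 7 8
drop   : 7
1      : 7 1
-4     : 7 1 -4

0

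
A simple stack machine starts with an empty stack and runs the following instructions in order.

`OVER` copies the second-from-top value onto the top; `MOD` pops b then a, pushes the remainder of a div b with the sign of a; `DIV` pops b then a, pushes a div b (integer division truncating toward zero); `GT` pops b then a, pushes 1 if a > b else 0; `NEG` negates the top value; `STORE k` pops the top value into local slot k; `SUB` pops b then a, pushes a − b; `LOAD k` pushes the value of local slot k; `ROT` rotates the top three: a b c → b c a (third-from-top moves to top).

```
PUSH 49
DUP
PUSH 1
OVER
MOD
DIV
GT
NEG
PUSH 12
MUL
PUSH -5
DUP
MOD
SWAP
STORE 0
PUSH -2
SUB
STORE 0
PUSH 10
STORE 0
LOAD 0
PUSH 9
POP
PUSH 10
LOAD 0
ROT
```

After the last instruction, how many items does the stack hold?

3

PUSH 49 : [49]
DUP     : [49, 49]
PUSH 1  : [49, 49, 1]
OVER    : [49, 49, 1, 49]
MOD     : [49, 49, 1]
DIV     : [49, 49]
GT      : [0]
NEG     : [0]
PUSH 12 : [0, 12]
MUL     : [0]
PUSH -5 : [0, -5]
DUP     : [0, -5, -5]
MOD     : [0, 0]
SWAP    : [0, 0]
STORE 0 : [0]
PUSH -2 : [0, -2]
SUB     : [2]
STORE 0 : []
PUSH 10 : [10]
STORE 0 : []
LOAD 0  : [10]
PUSH 9  : [10, 9]
POP     : [10]
PUSH 10 : [10, 10]
LOAD 0  : [10, 10, 10]
ROT     : [10, 10, 10]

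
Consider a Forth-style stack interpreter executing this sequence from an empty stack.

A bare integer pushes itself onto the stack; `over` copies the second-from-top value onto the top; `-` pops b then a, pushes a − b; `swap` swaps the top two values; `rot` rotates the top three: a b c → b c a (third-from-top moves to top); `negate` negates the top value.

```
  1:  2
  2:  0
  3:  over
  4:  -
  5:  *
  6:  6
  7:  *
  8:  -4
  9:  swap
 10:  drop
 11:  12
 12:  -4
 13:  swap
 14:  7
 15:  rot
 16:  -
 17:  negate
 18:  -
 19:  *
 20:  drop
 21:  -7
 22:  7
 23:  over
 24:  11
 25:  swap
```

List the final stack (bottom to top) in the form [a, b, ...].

2      → 2
0      → 2 0
over   → 2 0 2
-      → 2 -2
*      → -4
6      → -4 6
*      → -24
-4     → -24 -4
swap   → -4 -24
drop   → -4
12     → -4 12
-4     → -4 12 -4
swap   → -4 -4 12
7      → -4 -4 12 7
rot    → -4 12 7 -4
-      → -4 12 11
negate → -4 12 -11
-      → -4 23
*      → -92
drop   → (empty)
-7     → -7
7      → -7 7
over   → -7 7 -7
11     → -7 7 -7 11
swap   → -7 7 11 -7

[-7, 7, 11, -7]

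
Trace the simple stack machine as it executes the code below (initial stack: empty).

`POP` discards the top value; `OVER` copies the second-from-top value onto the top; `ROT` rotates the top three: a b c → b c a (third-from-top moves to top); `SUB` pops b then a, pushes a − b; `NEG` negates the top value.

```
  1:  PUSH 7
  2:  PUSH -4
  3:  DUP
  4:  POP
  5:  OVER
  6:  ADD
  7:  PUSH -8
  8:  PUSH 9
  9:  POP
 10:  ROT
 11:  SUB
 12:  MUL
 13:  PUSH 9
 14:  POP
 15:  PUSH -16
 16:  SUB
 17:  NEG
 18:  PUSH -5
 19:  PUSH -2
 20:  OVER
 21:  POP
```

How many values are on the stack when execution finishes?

PUSH 7   : 7
PUSH -4  : 7 -4
DUP      : 7 -4 -4
POP      : 7 -4
OVER     : 7 -4 7
ADD      : 7 3
PUSH -8  : 7 3 -8
PUSH 9   : 7 3 -8 9
POP      : 7 3 -8
ROT      : 3 -8 7
SUB      : 3 -15
MUL      : -45
PUSH 9   : -45 9
POP      : -45
PUSH -16 : -45 -16
SUB      : -29
NEG      : 29
PUSH -5  : 29 -5
PUSH -2  : 29 -5 -2
OVER     : 29 -5 -2 -5
POP      : 29 -5 -2

3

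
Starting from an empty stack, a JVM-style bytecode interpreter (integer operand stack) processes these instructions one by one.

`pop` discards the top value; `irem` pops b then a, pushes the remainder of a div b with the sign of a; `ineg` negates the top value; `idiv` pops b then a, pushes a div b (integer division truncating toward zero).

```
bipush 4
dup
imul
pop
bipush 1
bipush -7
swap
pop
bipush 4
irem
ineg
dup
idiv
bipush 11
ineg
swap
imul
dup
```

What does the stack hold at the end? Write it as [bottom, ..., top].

bipush 4   [4]
dup        [4, 4]
imul       [16]
pop        []
bipush 1   [1]
bipush -7  [1, -7]
swap       [-7, 1]
pop        [-7]
bipush 4   [-7, 4]
irem       [-3]
ineg       [3]
dup        [3, 3]
idiv       [1]
bipush 11  [1, 11]
ineg       [1, -11]
swap       [-11, 1]
imul       [-11]
dup        [-11, -11]

[-11, -11]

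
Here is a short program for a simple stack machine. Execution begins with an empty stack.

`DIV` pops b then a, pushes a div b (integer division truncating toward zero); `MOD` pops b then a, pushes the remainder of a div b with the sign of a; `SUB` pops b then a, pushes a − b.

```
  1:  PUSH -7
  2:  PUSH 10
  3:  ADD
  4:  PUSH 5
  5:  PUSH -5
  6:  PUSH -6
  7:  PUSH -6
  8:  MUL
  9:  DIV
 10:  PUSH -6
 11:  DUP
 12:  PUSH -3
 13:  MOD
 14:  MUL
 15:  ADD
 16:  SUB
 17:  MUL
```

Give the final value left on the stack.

15

PUSH -7 : [-7]
PUSH 10 : [-7, 10]
ADD     : [3]
PUSH 5  : [3, 5]
PUSH -5 : [3, 5, -5]
PUSH -6 : [3, 5, -5, -6]
PUSH -6 : [3, 5, -5, -6, -6]
MUL     : [3, 5, -5, 36]
DIV     : [3, 5, 0]
PUSH -6 : [3, 5, 0, -6]
DUP     : [3, 5, 0, -6, -6]
PUSH -3 : [3, 5, 0, -6, -6, -3]
MOD     : [3, 5, 0, -6, 0]
MUL     : [3, 5, 0, 0]
ADD     : [3, 5, 0]
SUB     : [3, 5]
MUL     : [15]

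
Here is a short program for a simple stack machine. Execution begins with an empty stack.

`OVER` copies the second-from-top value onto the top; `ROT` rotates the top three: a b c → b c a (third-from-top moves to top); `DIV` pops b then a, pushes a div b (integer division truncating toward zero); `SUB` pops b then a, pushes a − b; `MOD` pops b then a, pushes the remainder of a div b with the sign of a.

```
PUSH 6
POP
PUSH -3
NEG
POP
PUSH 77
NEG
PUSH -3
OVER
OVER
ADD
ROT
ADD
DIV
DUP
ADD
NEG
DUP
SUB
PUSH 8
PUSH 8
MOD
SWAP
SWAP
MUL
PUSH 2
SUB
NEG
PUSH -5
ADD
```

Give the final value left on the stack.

-3

PUSH 6  -> 6
POP     -> (empty)
PUSH -3 -> -3
NEG     -> 3
POP     -> (empty)
PUSH 77 -> 77
NEG     -> -77
PUSH -3 -> -77 -3
OVER    -> -77 -3 -77
OVER    -> -77 -3 -77 -3
ADD     -> -77 -3 -80
ROT     -> -3 -80 -77
ADD     -> -3 -157
DIV     -> 0
DUP     -> 0 0
ADD     -> 0
NEG     -> 0
DUP     -> 0 0
SUB     -> 0
PUSH 8  -> 0 8
PUSH 8  -> 0 8 8
MOD     -> 0 0
SWAP    -> 0 0
SWAP    -> 0 0
MUL     -> 0
PUSH 2  -> 0 2
SUB     -> -2
NEG     -> 2
PUSH -5 -> 2 -5
ADD     -> -3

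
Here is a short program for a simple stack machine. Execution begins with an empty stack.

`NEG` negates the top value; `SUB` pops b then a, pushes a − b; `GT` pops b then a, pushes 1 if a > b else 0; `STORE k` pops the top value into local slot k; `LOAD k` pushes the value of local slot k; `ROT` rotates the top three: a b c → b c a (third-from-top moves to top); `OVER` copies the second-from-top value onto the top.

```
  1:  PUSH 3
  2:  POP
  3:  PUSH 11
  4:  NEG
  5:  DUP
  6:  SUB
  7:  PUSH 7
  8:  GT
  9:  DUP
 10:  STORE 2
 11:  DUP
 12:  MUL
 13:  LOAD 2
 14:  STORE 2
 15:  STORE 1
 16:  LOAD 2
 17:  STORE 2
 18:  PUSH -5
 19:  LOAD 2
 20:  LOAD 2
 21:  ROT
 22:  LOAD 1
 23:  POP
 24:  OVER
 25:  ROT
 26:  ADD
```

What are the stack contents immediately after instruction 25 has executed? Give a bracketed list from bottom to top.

PUSH 3  -> 3
POP     -> (empty)
PUSH 11 -> 11
NEG     -> -11
DUP     -> -11 -11
SUB     -> 0
PUSH 7  -> 0 7
GT      -> 0
DUP     -> 0 0
STORE 2 -> 0
DUP     -> 0 0
MUL     -> 0
LOAD 2  -> 0 0
STORE 2 -> 0
STORE 1 -> (empty)
LOAD 2  -> 0
STORE 2 -> (empty)
PUSH -5 -> -5
LOAD 2  -> -5 0
LOAD 2  -> -5 0 0
ROT     -> 0 0 -5
LOAD 1  -> 0 0 -5 0
POP     -> 0 0 -5
OVER    -> 0 0 -5 0
ROT     -> 0 -5 0 0

[0, -5, 0, 0]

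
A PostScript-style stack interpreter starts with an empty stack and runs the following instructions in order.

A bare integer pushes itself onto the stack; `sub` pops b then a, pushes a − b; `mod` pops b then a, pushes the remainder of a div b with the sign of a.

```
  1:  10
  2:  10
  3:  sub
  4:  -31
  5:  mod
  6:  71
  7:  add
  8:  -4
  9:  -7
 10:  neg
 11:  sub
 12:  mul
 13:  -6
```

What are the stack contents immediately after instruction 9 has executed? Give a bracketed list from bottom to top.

10  -> [10]
10  -> [10, 10]
sub -> [0]
-31 -> [0, -31]
mod -> [0]
71  -> [0, 71]
add -> [71]
-4  -> [71, -4]
-7  -> [71, -4, -7]

[71, -4, -7]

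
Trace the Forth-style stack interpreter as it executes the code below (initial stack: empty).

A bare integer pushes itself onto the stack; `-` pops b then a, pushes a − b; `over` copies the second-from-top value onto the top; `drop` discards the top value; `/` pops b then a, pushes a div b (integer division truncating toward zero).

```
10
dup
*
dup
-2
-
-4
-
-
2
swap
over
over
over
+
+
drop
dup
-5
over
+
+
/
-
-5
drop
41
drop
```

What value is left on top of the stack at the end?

2

10   : [10]
dup  : [10, 10]
*    : [100]
dup  : [100, 100]
-2   : [100, 100, -2]
-    : [100, 102]
-4   : [100, 102, -4]
-    : [100, 106]
-    : [-6]
2    : [-6, 2]
swap : [2, -6]
over : [2, -6, 2]
over : [2, -6, 2, -6]
over : [2, -6, 2, -6, 2]
+    : [2, -6, 2, -4]
+    : [2, -6, -2]
drop : [2, -6]
dup  : [2, -6, -6]
-5   : [2, -6, -6, -5]
over : [2, -6, -6, -5, -6]
+    : [2, -6, -6, -11]
+    : [2, -6, -17]
/    : [2, 0]
-    : [2]
-5   : [2, -5]
drop : [2]
41   : [2, 41]
drop : [2]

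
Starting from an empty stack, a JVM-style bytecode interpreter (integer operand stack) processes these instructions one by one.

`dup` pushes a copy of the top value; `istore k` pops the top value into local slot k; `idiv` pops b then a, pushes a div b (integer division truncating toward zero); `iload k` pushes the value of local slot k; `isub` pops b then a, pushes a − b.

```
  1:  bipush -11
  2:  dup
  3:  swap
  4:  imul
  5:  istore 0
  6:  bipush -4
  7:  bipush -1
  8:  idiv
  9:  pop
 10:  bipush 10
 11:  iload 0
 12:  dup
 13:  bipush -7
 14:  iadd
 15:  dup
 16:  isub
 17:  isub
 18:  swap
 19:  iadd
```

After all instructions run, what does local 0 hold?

bipush -11 → -11
dup        → -11 -11
swap       → -11 -11
imul       → 121
istore 0   → (empty)
bipush -4  → -4
bipush -1  → -4 -1
idiv       → 4
pop        → (empty)
bipush 10  → 10
iload 0    → 10 121
dup        → 10 121 121
bipush -7  → 10 121 121 -7
iadd       → 10 121 114
dup        → 10 121 114 114
isub       → 10 121 0
isub       → 10 121
swap       → 121 10
iadd       → 131

121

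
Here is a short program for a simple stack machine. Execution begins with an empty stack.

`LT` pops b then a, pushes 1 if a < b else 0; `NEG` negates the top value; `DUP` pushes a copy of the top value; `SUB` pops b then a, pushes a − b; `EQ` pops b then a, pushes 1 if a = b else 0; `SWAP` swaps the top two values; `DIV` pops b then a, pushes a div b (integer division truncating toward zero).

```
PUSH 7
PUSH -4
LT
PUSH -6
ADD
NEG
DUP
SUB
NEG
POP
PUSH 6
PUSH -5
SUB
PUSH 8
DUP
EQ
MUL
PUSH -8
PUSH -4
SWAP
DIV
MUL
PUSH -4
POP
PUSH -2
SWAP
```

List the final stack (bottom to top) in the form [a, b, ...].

PUSH 7   [7]
PUSH -4  [7, -4]
LT       [0]
PUSH -6  [0, -6]
ADD      [-6]
NEG      [6]
DUP      [6, 6]
SUB      [0]
NEG      [0]
POP      []
PUSH 6   [6]
PUSH -5  [6, -5]
SUB      [11]
PUSH 8   [11, 8]
DUP      [11, 8, 8]
EQ       [11, 1]
MUL      [11]
PUSH -8  [11, -8]
PUSH -4  [11, -8, -4]
SWAP     [11, -4, -8]
DIV      [11, 0]
MUL      [0]
PUSH -4  [0, -4]
POP      [0]
PUSH -2  [0, -2]
SWAP     [-2, 0]

[-2, 0]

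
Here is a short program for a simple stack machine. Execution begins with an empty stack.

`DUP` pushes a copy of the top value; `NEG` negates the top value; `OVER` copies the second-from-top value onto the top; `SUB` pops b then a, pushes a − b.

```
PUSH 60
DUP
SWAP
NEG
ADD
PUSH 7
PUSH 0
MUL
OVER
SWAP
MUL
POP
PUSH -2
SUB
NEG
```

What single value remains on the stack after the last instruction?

-2

PUSH 60 -> 60
DUP     -> 60 60
SWAP    -> 60 60
NEG     -> 60 -60
ADD     -> 0
PUSH 7  -> 0 7
PUSH 0  -> 0 7 0
MUL     -> 0 0
OVER    -> 0 0 0
SWAP    -> 0 0 0
MUL     -> 0 0
POP     -> 0
PUSH -2 -> 0 -2
SUB     -> 2
NEG     -> -2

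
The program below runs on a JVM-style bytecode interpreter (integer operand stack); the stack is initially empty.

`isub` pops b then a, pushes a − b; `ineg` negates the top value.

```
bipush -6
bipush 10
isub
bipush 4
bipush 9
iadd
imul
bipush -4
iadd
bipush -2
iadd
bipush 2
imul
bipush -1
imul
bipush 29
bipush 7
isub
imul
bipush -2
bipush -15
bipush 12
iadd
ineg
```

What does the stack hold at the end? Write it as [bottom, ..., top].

[9416, -2, 3]

bipush -6  -> [-6]
bipush 10  -> [-6, 10]
isub       -> [-16]
bipush 4   -> [-16, 4]
bipush 9   -> [-16, 4, 9]
iadd       -> [-16, 13]
imul       -> [-208]
bipush -4  -> [-208, -4]
iadd       -> [-212]
bipush -2  -> [-212, -2]
iadd       -> [-214]
bipush 2   -> [-214, 2]
imul       -> [-428]
bipush -1  -> [-428, -1]
imul       -> [428]
bipush 29  -> [428, 29]
bipush 7   -> [428, 29, 7]
isub       -> [428, 22]
imul       -> [9416]
bipush -2  -> [9416, -2]
bipush -15 -> [9416, -2, -15]
bipush 12  -> [9416, -2, -15, 12]
iadd       -> [9416, -2, -3]
ineg       -> [9416, -2, 3]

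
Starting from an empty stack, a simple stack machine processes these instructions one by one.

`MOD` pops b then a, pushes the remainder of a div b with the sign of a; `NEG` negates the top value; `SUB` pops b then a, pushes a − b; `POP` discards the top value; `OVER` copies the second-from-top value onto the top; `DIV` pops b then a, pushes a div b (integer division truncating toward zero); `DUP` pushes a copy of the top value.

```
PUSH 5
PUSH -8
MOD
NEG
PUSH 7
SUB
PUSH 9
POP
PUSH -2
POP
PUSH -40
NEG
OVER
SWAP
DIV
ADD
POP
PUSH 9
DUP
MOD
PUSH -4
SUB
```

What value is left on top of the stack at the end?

4

PUSH 5   -> [5]
PUSH -8  -> [5, -8]
MOD      -> [5]
NEG      -> [-5]
PUSH 7   -> [-5, 7]
SUB      -> [-12]
PUSH 9   -> [-12, 9]
POP      -> [-12]
PUSH -2  -> [-12, -2]
POP      -> [-12]
PUSH -40 -> [-12, -40]
NEG      -> [-12, 40]
OVER     -> [-12, 40, -12]
SWAP     -> [-12, -12, 40]
DIV      -> [-12, 0]
ADD      -> [-12]
POP      -> []
PUSH 9   -> [9]
DUP      -> [9, 9]
MOD      -> [0]
PUSH -4  -> [0, -4]
SUB      -> [4]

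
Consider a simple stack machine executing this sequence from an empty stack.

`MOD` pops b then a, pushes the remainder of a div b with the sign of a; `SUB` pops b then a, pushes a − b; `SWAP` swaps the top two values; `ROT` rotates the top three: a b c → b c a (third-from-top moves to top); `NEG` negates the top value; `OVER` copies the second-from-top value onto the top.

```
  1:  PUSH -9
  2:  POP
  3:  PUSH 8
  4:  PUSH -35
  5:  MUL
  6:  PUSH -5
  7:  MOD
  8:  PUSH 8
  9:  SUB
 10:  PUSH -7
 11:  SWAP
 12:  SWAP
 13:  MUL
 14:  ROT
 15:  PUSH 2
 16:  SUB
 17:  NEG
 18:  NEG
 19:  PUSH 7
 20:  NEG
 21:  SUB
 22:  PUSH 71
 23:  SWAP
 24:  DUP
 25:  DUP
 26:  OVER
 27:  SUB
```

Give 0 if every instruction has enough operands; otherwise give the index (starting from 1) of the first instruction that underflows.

14

PUSH -9   [-9]
POP       []
PUSH 8    [8]
PUSH -35  [8, -35]
MUL       [-280]
PUSH -5   [-280, -5]
MOD       [0]
PUSH 8    [0, 8]
SUB       [-8]
PUSH -7   [-8, -7]
SWAP      [-7, -8]
SWAP      [-8, -7]
MUL       [56]
ROT  — needs 3 operands, stack has 1 → underflow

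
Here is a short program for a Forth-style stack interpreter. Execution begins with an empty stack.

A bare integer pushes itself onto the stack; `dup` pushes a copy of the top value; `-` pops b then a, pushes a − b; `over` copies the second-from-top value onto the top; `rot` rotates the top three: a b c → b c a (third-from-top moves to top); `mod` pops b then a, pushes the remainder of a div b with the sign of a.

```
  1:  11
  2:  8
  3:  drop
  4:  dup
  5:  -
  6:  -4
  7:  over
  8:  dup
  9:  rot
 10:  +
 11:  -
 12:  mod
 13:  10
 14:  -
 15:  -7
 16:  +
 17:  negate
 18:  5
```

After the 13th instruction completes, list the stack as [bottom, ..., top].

[0, 10]

11   : [11]
8    : [11, 8]
drop : [11]
dup  : [11, 11]
-    : [0]
-4   : [0, -4]
over : [0, -4, 0]
dup  : [0, -4, 0, 0]
rot  : [0, 0, 0, -4]
+    : [0, 0, -4]
-    : [0, 4]
mod  : [0]
10   : [0, 10]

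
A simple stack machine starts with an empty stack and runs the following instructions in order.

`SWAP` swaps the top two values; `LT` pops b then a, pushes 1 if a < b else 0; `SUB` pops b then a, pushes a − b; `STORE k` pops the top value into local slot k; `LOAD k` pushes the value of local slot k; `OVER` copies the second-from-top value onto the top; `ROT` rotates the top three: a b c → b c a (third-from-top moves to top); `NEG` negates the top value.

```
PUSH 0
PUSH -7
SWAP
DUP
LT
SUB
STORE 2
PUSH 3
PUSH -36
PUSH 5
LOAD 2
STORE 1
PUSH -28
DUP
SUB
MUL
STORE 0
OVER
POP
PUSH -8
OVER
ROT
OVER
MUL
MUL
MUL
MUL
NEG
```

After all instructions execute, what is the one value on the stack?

PUSH 0    [0]
PUSH -7   [0, -7]
SWAP      [-7, 0]
DUP       [-7, 0, 0]
LT        [-7, 0]
SUB       [-7]
STORE 2   []
PUSH 3    [3]
PUSH -36  [3, -36]
PUSH 5    [3, -36, 5]
LOAD 2    [3, -36, 5, -7]
STORE 1   [3, -36, 5]
PUSH -28  [3, -36, 5, -28]
DUP       [3, -36, 5, -28, -28]
SUB       [3, -36, 5, 0]
MUL       [3, -36, 0]
STORE 0   [3, -36]
OVER      [3, -36, 3]
POP       [3, -36]
PUSH -8   [3, -36, -8]
OVER      [3, -36, -8, -36]
ROT       [3, -8, -36, -36]
OVER      [3, -8, -36, -36, -36]
MUL       [3, -8, -36, 1296]
MUL       [3, -8, -46656]
MUL       [3, 373248]
MUL       [1119744]
NEG       [-1119744]

-1119744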